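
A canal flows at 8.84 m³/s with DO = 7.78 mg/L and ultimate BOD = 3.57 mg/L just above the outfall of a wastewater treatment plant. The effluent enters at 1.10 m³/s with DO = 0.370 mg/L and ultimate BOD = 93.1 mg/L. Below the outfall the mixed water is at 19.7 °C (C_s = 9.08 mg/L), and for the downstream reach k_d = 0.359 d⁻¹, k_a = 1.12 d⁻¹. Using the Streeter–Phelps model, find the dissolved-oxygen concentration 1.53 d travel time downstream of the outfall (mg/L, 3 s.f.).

DO ≈ 6.17 mg/L

Mixed DO = (8.84×7.78 + 1.10×0.370)/(8.84+1.10) = 69.18/9.940 = 6.960 mg/L.
Mixed L₀ = (8.84×3.57 + 1.10×93.1)/(9.940) = 134.0/9.940 = 13.48 mg/L.
Initial deficit D₀ = C_s − DO₀ = 9.08 − 6.960 = 2.120 mg/L.
D(1.53) = [0.359×13.48/(1.12−0.359)](e^(−0.359×1.53) − e^(−1.12×1.53)) + 2.120 e^(−1.12×1.53)
= 6.358 × (0.5774 − 0.1802) + 2.120 × 0.1802 = 2.907 mg/L.
DO = 9.08 − 2.907 = 6.173 mg/L.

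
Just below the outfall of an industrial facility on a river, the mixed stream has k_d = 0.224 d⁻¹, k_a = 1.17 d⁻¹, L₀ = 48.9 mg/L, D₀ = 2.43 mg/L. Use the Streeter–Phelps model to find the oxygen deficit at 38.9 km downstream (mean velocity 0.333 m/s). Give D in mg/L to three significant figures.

Travel time t = x/v = 38.9 km / (0.333 m/s) = 38900 m / 0.333 m/s = 116800 s = 1.352 d.
k_d L₀/(k_a−k_d) = 0.224×48.9/(1.17−0.224) = 10.95/0.9460 = 11.58 mg/L.
e^(−k_d t) = e^(−0.224×1.352) = 0.7387; e^(−k_a t) = e^(−1.17×1.352) = 0.2056.
D = 11.58 × (0.7387 − 0.2056) + 2.43 × 0.2056 = 6.173 + 0.4996 = 6.672 mg/L.

D ≈ 6.67 mg/L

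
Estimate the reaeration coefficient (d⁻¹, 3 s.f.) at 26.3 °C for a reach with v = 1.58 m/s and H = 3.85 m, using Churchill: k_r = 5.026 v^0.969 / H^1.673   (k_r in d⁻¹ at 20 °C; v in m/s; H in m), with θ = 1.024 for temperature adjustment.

k_r ≈ 0.953 d⁻¹

k_r(20) = 5.026 × 1.58^0.969 / 3.85^1.673 = 5.026 × 1.558 / 9.538 = 0.8208 d⁻¹.
k_r(26.3) = 0.8208 × 1.024^(26.3−20) = 0.8208 × 1.161 = 0.9531 d⁻¹.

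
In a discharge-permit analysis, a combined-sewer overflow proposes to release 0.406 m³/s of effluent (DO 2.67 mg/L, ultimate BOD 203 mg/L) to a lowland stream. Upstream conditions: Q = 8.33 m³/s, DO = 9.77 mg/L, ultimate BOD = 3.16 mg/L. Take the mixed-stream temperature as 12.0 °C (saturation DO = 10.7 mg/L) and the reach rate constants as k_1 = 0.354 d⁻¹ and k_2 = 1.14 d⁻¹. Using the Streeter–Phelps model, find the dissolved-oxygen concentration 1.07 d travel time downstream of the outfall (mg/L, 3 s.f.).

DO ≈ 8.14 mg/L

Mixed DO = (8.33×9.77 + 0.406×2.67)/(8.33+0.406) = 82.47/8.736 = 9.440 mg/L.
Mixed L₀ = (8.33×3.16 + 0.406×203)/(8.736) = 108.7/8.736 = 12.45 mg/L.
Initial deficit D₀ = C_s − DO₀ = 10.7 − 9.440 = 1.260 mg/L.
D(1.07) = [0.354×12.45/(1.14−0.354)](e^(−0.354×1.07) − e^(−1.14×1.07)) + 1.260 e^(−1.14×1.07)
= 5.606 × (0.6847 − 0.2953) + 1.260 × 0.2953 = 2.555 mg/L.
DO = 10.7 − 2.555 = 8.145 mg/L.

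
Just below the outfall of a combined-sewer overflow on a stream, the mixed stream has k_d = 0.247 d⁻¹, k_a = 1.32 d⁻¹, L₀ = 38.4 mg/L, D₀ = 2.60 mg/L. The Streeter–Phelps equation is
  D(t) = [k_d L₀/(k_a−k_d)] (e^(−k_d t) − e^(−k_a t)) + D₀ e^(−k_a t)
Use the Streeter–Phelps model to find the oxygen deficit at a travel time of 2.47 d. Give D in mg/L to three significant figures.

D ≈ 4.56 mg/L

k_d L₀/(k_a−k_d) = 0.247×38.4/(1.32−0.247) = 9.485/1.073 = 8.840 mg/L.
e^(−k_d t) = e^(−0.247×2.470) = 0.5433; e^(−k_a t) = e^(−1.32×2.470) = 0.03837.
D = 8.840 × (0.5433 − 0.03837) + 2.60 × 0.03837 = 4.463 + 0.09977 = 4.563 mg/L.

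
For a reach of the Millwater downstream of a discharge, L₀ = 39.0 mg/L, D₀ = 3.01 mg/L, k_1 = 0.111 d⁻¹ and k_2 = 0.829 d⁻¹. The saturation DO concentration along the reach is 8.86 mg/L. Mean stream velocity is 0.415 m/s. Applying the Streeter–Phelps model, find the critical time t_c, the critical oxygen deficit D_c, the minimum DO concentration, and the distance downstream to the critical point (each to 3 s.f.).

t_c = [1/(k_2−k_1)] ln[(k_2/k_1)(1 − D₀(k_2−k_1)/(k_1 L₀))]
= [1/(0.829−0.111)] ln[(0.829/0.111)(1 − 3.01×0.7180/(0.111×39.0))]
= (1/0.7180) ln[7.468 × 0.5008] = 1.393 × ln(3.740) = 1.393 × 1.319 = 1.837 d.
L(t_c) = L₀ e^(−k_1 t_c) = 39.0 × 0.8155 = 31.81 mg/L, and at the critical point k_2 D_c = k_1 L, so D_c = (0.111/0.829) × 31.81 = 4.259 mg/L.
Minimum DO = C_s − D_c = 8.86 − 4.259 = 4.601 mg/L.
x_c = v t_c = 0.415 m/s × 1.837 d × 86400 s/d = 65870 m ≈ 65.9 km.

t_c ≈ 1.84 d; D_c ≈ 4.26 mg/L; min DO ≈ 4.60 mg/L; x_c ≈ 65.9 km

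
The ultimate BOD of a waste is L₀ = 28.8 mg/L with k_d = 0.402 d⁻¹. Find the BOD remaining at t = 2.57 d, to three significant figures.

L ≈ 10.2 mg/L

L_t = L₀ e^(−k_d t) = 28.8 × e^(−0.402×2.57) = 28.8 × 0.3559 = 10.25 mg/L.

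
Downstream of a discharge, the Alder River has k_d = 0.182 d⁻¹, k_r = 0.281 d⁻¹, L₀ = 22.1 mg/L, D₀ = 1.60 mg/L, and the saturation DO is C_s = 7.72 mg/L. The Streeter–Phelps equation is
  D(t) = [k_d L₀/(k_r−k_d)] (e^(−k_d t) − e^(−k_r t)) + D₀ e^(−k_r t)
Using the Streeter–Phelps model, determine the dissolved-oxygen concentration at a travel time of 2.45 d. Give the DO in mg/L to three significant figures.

k_d L₀/(k_r−k_d) = 0.182×22.1/(0.281−0.182) = 4.022/0.09900 = 40.63 mg/L.
e^(−k_d t) = e^(−0.182×2.450) = 0.6402; e^(−k_r t) = e^(−0.281×2.450) = 0.5024.
D = 40.63 × (0.6402 − 0.5024) + 1.60 × 0.5024 = 5.602 + 0.8038 = 6.406 mg/L.
DO = C_s − D = 7.72 − 6.406 = 1.314 mg/L.

DO ≈ 1.31 mg/L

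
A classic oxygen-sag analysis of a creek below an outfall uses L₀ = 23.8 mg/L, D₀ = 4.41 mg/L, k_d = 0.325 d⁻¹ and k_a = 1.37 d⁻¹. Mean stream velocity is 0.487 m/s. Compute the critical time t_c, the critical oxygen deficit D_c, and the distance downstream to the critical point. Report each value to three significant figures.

t_c ≈ 0.510 d; D_c ≈ 4.78 mg/L; x_c ≈ 21.5 km

t_c = [1/(k_a−k_d)] ln[(k_a/k_d)(1 − D₀(k_a−k_d)/(k_d L₀))]
= [1/(1.37−0.325)] ln[(1.37/0.325)(1 − 4.41×1.045/(0.325×23.8))]
= (1/1.045) ln[4.215 × 0.4042] = 0.9569 × ln(1.704) = 0.9569 × 0.5329 = 0.5100 d.
L(t_c) = L₀ e^(−k_d t_c) = 23.8 × 0.8473 = 20.16 mg/L, and at the critical point k_a D_c = k_d L, so D_c = (0.325/1.37) × 20.16 = 4.784 mg/L.
x_c = v t_c = 0.487 m/s × 0.5100 d × 86400 s/d = 21460 m ≈ 21.5 km.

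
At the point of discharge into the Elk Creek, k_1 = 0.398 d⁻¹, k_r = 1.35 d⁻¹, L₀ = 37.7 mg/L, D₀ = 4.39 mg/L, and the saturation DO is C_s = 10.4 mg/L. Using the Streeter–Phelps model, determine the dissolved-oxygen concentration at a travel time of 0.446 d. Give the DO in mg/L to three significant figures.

k_1 L₀/(k_r−k_1) = 0.398×37.7/(1.35−0.398) = 15.00/0.9520 = 15.76 mg/L.
e^(−k_1 t) = e^(−0.398×0.4460) = 0.8374; e^(−k_r t) = e^(−1.35×0.4460) = 0.5477.
D = 15.76 × (0.8374 − 0.5477) + 4.39 × 0.5477 = 4.566 + 2.404 = 6.970 mg/L.
DO = C_s − D = 10.4 − 6.970 = 3.430 mg/L.

DO ≈ 3.43 mg/L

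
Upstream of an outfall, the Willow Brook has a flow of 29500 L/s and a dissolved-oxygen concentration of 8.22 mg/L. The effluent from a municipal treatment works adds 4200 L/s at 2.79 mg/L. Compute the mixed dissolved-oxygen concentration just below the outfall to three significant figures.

7.54 mg/L

Flow-weighted mixing: C = (Q_r C_r + Q_w C_w)/(Q_r + Q_w)
= (29500×8.22 + 4200×2.79)/(29500 + 4200) = 254200/33700 = 7.543 mg/L.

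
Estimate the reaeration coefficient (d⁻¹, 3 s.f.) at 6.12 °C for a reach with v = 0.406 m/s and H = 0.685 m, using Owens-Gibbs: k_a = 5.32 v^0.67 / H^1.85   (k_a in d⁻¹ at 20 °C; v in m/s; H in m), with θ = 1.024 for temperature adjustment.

k_a(20) = 5.32 × 0.406^0.67 / 0.685^1.85 = 5.32 × 0.5467 / 0.4966 = 5.856 d⁻¹.
k_a(6.12) = 5.856 × 1.024^(6.12−20) = 5.856 × 0.7195 = 4.213 d⁻¹.

k_a ≈ 4.21 d⁻¹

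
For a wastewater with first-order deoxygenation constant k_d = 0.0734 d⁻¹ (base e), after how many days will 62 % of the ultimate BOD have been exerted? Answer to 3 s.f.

t ≈ 13.2 d

y/L₀ = 1 − e^(−k_d t) = 0.62 ⇒ e^(−k_d t) = 0.380
t = −ln(0.380) / 0.0734 = 0.9676 / 0.0734 = 13.18 d.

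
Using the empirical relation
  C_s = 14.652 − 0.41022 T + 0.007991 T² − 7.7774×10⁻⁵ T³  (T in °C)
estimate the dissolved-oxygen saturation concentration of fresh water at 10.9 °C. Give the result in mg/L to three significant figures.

C_s = 14.652 − 0.41022×10.9 + 0.007991×10.9² − 7.7774×10⁻⁵×10.9³ = 11.03 mg/L.

C_s ≈ 11.0 mg/L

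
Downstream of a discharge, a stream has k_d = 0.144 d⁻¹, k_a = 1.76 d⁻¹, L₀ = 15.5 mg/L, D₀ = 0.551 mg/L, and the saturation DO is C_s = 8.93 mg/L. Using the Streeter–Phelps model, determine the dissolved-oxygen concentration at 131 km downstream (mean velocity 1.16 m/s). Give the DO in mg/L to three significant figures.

Travel time t = x/v = 131 km / (1.16 m/s) = 131000 m / 1.16 m/s = 112900 s = 1.307 d.
k_d L₀/(k_a−k_d) = 0.144×15.5/(1.76−0.144) = 2.232/1.616 = 1.381 mg/L.
e^(−k_d t) = e^(−0.144×1.307) = 0.8284; e^(−k_a t) = e^(−1.76×1.307) = 0.1002.
D = 1.381 × (0.8284 − 0.1002) + 0.551 × 0.1002 = 1.006 + 0.05522 = 1.061 mg/L.
DO = C_s − D = 8.93 − 1.061 = 7.869 mg/L.

DO ≈ 7.87 mg/L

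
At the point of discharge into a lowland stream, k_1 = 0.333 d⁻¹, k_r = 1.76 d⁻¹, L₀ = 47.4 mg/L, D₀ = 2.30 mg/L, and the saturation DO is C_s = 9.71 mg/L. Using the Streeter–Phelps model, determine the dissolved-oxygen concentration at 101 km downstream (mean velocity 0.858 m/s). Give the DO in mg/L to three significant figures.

DO ≈ 3.48 mg/L

Travel time t = x/v = 101 km / (0.858 m/s) = 101000 m / 0.858 m/s = 117700 s = 1.362 d.
k_1 L₀/(k_r−k_1) = 0.333×47.4/(1.76−0.333) = 15.78/1.427 = 11.06 mg/L.
e^(−k_1 t) = e^(−0.333×1.362) = 0.6353; e^(−k_r t) = e^(−1.76×1.362) = 0.09091.
D = 11.06 × (0.6353 − 0.09091) + 2.30 × 0.09091 = 6.021 + 0.2091 = 6.230 mg/L.
DO = C_s − D = 9.71 − 6.230 = 3.480 mg/L.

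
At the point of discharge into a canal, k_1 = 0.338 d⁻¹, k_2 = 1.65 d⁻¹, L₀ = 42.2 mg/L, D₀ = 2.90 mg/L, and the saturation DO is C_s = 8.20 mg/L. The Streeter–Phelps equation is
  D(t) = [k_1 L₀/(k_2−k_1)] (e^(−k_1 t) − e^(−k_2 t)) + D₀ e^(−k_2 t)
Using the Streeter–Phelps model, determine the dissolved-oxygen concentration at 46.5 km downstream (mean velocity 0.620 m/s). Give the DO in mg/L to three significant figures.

Travel time t = x/v = 46.5 km / (0.620 m/s) = 46500 m / 0.620 m/s = 75000 s = 0.8681 d.
k_1 L₀/(k_2−k_1) = 0.338×42.2/(1.65−0.338) = 14.26/1.312 = 10.87 mg/L.
e^(−k_1 t) = e^(−0.338×0.8681) = 0.7457; e^(−k_2 t) = e^(−1.65×0.8681) = 0.2388.
D = 10.87 × (0.7457 − 0.2388) + 2.90 × 0.2388 = 5.511 + 0.6924 = 6.204 mg/L.
DO = C_s − D = 8.20 − 6.204 = 1.996 mg/L.

DO ≈ 2.00 mg/L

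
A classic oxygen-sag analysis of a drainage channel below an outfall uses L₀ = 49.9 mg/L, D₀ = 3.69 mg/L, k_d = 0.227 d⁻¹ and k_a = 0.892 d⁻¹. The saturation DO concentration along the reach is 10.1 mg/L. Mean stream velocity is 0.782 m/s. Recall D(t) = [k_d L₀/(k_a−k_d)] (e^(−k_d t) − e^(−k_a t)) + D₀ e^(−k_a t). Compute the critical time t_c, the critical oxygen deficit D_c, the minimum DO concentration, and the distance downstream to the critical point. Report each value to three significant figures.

t_c ≈ 1.69 d; D_c ≈ 8.65 mg/L; min DO ≈ 1.45 mg/L; x_c ≈ 114 km

At the critical point dD/dt = 0, so k_d L₀ e^(−k_d t) = k_a D. Substituting D(t) from the Streeter–Phelps equation and solving for t gives
t_c = ln[(k_a/k_d)(1 − D₀(k_a−k_d)/(k_d L₀))] / (k_a−k_d).
Here k_a−k_d = 0.6650 d⁻¹ and 1 − D₀(k_a−k_d)/(k_d L₀) = 1 − 3.69×0.6650/(0.227×49.9) = 0.7834, so
t_c = ln(3.930 × 0.7834) / 0.6650 = 1.124 / 0.6650 = 1.691 d.
D_c = (k_d/k_a) L₀ e^(−k_d t_c) = (0.227/0.892) × 49.9 × e^(−0.227×1.691) = 0.2545 × 49.9 × 0.6813 = 8.651 mg/L.
Minimum DO = C_s − D_c = 10.1 − 8.651 = 1.449 mg/L.
x_c = v t_c = 0.782 m/s × 1.691 d × 86400 s/d = 114200 m ≈ 114 km.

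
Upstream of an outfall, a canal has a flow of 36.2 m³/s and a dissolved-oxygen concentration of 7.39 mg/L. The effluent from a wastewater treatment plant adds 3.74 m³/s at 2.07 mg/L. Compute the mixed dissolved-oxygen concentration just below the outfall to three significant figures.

6.89 mg/L

Flow-weighted mixing: C = (Q_r C_r + Q_w C_w)/(Q_r + Q_w)
= (36.2×7.39 + 3.74×2.07)/(36.2 + 3.74) = 275.3/39.94 = 6.892 mg/L.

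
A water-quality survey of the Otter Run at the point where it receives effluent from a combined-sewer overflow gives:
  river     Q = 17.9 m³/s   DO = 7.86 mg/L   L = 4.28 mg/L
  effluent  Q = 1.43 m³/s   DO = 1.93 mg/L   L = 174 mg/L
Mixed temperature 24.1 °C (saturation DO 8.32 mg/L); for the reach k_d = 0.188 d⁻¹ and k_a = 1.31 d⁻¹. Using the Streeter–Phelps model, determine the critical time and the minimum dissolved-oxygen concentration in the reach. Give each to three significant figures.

Mixed DO = (17.9×7.86 + 1.43×1.93)/(17.9+1.43) = 143.5/19.33 = 7.421 mg/L.
Mixed L₀ = (17.9×4.28 + 1.43×174)/(19.33) = 325.4/19.33 = 16.84 mg/L.
Initial deficit D₀ = C_s − DO₀ = 8.32 − 7.421 = 0.8987 mg/L.
t_c = (1/1.122) ln[(1.31/0.188)(1 − 0.8987×1.122/(0.188×16.84))] = 0.8913 × ln(4.748) = 1.388 d.
D_c = (0.188/1.31) × 16.84 × e^(−0.188×1.388) = 0.1435 × 16.84 × 0.7703 = 1.861 mg/L.
Minimum DO = 8.32 − 1.861 = 6.459 mg/L.

t_c ≈ 1.39 d; minimum DO ≈ 6.46 mg/L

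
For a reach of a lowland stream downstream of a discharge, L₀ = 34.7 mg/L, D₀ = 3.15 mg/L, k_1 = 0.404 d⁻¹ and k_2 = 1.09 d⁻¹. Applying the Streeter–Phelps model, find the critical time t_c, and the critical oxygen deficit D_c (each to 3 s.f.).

At the critical point dD/dt = 0, so k_1 L₀ e^(−k_1 t) = k_2 D. Substituting D(t) from the Streeter–Phelps equation and solving for t gives
t_c = ln[(k_2/k_1)(1 − D₀(k_2−k_1)/(k_1 L₀))] / (k_2−k_1).
Here k_2−k_1 = 0.6860 d⁻¹ and 1 − D₀(k_2−k_1)/(k_1 L₀) = 1 − 3.15×0.6860/(0.404×34.7) = 0.8459, so
t_c = ln(2.698 × 0.8459) / 0.6860 = 0.8251 / 0.6860 = 1.203 d.
L(t_c) = L₀ e^(−k_1 t_c) = 34.7 × 0.6151 = 21.34 mg/L, and at the critical point k_2 D_c = k_1 L, so D_c = (0.404/1.09) × 21.34 = 7.911 mg/L.

t_c ≈ 1.20 d; D_c ≈ 7.91 mg/L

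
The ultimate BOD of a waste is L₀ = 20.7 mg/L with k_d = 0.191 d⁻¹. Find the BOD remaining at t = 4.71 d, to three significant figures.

L ≈ 8.42 mg/L

L_t = L₀ e^(−k_d t) = 20.7 × e^(−0.191×4.71) = 20.7 × 0.4067 = 8.419 mg/L.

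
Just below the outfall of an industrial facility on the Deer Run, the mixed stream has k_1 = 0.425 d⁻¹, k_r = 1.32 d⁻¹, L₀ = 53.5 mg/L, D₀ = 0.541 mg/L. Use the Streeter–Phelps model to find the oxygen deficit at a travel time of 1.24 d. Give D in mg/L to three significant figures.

k_1 L₀/(k_r−k_1) = 0.425×53.5/(1.32−0.425) = 22.74/0.8950 = 25.41 mg/L.
e^(−k_1 t) = e^(−0.425×1.240) = 0.5904; e^(−k_r t) = e^(−1.32×1.240) = 0.1946.
D = 25.41 × (0.5904 − 0.1946) + 0.541 × 0.1946 = 10.05 + 0.1053 = 10.16 mg/L.

D ≈ 10.2 mg/L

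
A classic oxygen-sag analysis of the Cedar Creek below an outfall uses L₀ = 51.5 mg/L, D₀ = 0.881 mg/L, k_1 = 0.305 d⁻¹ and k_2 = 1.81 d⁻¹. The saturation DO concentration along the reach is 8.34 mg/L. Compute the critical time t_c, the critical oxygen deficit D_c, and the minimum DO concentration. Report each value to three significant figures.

t_c ≈ 1.12 d; D_c ≈ 6.16 mg/L; min DO ≈ 2.18 mg/L

At the critical point dD/dt = 0, so k_1 L₀ e^(−k_1 t) = k_2 D. Substituting D(t) from the Streeter–Phelps equation and solving for t gives
t_c = ln[(k_2/k_1)(1 − D₀(k_2−k_1)/(k_1 L₀))] / (k_2−k_1).
Here k_2−k_1 = 1.505 d⁻¹ and 1 − D₀(k_2−k_1)/(k_1 L₀) = 1 − 0.881×1.505/(0.305×51.5) = 0.9156, so
t_c = ln(5.934 × 0.9156) / 1.505 = 1.693 / 1.505 = 1.125 d.
D_c = (k_1/k_2) L₀ e^(−k_1 t_c) = (0.305/1.81) × 51.5 × e^(−0.305×1.125) = 0.1685 × 51.5 × 0.7096 = 6.158 mg/L.
Minimum DO = C_s − D_c = 8.34 − 6.158 = 2.182 mg/L.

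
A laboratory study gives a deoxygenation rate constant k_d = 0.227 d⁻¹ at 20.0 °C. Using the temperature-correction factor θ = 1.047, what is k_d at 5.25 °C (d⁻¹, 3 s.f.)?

k_d ≈ 0.115 d⁻¹

k_d(T₂) = k_d(T₁) · θ^(T₂−T₁) = 0.227 × 1.047^(5.25−20.0)
= 0.227 × 1.047^-14.8 = 0.227 × 0.5079 = 0.1153 d⁻¹.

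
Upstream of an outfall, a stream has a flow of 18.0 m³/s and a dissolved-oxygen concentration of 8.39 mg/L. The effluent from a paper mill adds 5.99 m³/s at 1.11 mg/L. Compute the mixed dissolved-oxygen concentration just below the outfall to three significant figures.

6.57 mg/L

Flow-weighted mixing: C = (Q_r C_r + Q_w C_w)/(Q_r + Q_w)
= (18.0×8.39 + 5.99×1.11)/(18.0 + 5.99) = 157.7/23.99 = 6.572 mg/L.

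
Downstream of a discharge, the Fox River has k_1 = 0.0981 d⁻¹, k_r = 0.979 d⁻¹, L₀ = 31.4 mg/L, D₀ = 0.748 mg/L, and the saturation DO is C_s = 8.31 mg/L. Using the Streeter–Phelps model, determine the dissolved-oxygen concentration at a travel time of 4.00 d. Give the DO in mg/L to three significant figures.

k_1 L₀/(k_r−k_1) = 0.0981×31.4/(0.979−0.0981) = 3.080/0.8809 = 3.497 mg/L.
e^(−k_1 t) = e^(−0.0981×4.000) = 0.6754; e^(−k_r t) = e^(−0.979×4.000) = 0.01992.
D = 3.497 × (0.6754 − 0.01992) + 0.748 × 0.01992 = 2.292 + 0.01490 = 2.307 mg/L.
DO = C_s − D = 8.31 − 2.307 = 6.003 mg/L.

DO ≈ 6.00 mg/L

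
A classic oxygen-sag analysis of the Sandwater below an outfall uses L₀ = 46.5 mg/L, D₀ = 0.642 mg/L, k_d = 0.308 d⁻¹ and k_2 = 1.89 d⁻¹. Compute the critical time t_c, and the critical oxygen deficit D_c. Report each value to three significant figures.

t_c ≈ 1.10 d; D_c ≈ 5.40 mg/L

At the critical point dD/dt = 0, so k_d L₀ e^(−k_d t) = k_2 D. Substituting D(t) from the Streeter–Phelps equation and solving for t gives
t_c = ln[(k_2/k_d)(1 − D₀(k_2−k_d)/(k_d L₀))] / (k_2−k_d).
Here k_2−k_d = 1.582 d⁻¹ and 1 − D₀(k_2−k_d)/(k_d L₀) = 1 − 0.642×1.582/(0.308×46.5) = 0.9291, so
t_c = ln(6.136 × 0.9291) / 1.582 = 1.741 / 1.582 = 1.100 d.
D_c = (k_d/k_2) L₀ e^(−k_d t_c) = (0.308/1.89) × 46.5 × e^(−0.308×1.100) = 0.1630 × 46.5 × 0.7126 = 5.400 mg/L.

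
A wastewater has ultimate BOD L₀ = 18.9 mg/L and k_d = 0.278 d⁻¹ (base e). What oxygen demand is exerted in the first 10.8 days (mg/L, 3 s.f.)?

y ≈ 18.0 mg/L

y_t = L₀(1 − e^(−k_d t)) = 18.9 × (1 − e^(−0.278×10.8))
= 18.9 × (1 − 0.04967) = 18.9 × 0.9503 = 17.96 mg/L.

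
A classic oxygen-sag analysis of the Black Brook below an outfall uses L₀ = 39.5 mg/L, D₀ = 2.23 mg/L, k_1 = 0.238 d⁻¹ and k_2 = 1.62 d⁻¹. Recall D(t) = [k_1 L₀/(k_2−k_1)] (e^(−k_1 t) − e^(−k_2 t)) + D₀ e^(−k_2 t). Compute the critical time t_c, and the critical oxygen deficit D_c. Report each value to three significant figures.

t_c ≈ 1.10 d; D_c ≈ 4.47 mg/L

At the critical point dD/dt = 0, so k_1 L₀ e^(−k_1 t) = k_2 D. Substituting D(t) from the Streeter–Phelps equation and solving for t gives
t_c = ln[(k_2/k_1)(1 − D₀(k_2−k_1)/(k_1 L₀))] / (k_2−k_1).
Here k_2−k_1 = 1.382 d⁻¹ and 1 − D₀(k_2−k_1)/(k_1 L₀) = 1 − 2.23×1.382/(0.238×39.5) = 0.6722, so
t_c = ln(6.807 × 0.6722) / 1.382 = 1.521 / 1.382 = 1.100 d.
D_c = (k_1/k_2) L₀ e^(−k_1 t_c) = (0.238/1.62) × 39.5 × e^(−0.238×1.100) = 0.1469 × 39.5 × 0.7696 = 4.466 mg/L.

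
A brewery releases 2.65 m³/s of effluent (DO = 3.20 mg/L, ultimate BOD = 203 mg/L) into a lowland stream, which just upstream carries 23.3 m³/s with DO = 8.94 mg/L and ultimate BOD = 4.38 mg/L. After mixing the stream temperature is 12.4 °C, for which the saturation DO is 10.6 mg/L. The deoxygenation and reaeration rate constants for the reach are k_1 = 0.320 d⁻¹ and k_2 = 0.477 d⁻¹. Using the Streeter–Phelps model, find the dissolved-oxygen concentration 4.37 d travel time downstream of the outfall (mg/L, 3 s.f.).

Mixed DO = (23.3×8.94 + 2.65×3.20)/(23.3+2.65) = 216.8/25.95 = 8.354 mg/L.
Mixed L₀ = (23.3×4.38 + 2.65×203)/(25.95) = 640.0/25.95 = 24.66 mg/L.
Initial deficit D₀ = C_s − DO₀ = 10.6 − 8.354 = 2.246 mg/L.
D(4.37) = [0.320×24.66/(0.477−0.320)](e^(−0.320×4.37) − e^(−0.477×4.37)) + 2.246 e^(−0.477×4.37)
= 50.27 × (0.2470 − 0.1244) + 2.246 × 0.1244 = 6.443 mg/L.
DO = 10.6 − 6.443 = 4.157 mg/L.

DO ≈ 4.16 mg/L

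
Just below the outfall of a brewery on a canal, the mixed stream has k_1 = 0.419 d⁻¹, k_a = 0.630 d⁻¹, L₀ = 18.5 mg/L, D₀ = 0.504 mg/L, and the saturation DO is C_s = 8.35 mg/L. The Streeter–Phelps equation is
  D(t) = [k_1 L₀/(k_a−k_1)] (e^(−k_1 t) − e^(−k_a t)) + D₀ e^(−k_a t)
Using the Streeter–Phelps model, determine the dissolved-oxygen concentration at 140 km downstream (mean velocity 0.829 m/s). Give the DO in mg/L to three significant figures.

Travel time t = x/v = 140 km / (0.829 m/s) = 140000 m / 0.829 m/s = 168900 s = 1.955 d.
k_1 L₀/(k_a−k_1) = 0.419×18.5/(0.630−0.419) = 7.752/0.2110 = 36.74 mg/L.
e^(−k_1 t) = e^(−0.419×1.955) = 0.4409; e^(−k_a t) = e^(−0.630×1.955) = 0.2919.
D = 36.74 × (0.4409 − 0.2919) + 0.504 × 0.2919 = 5.474 + 0.1471 = 5.621 mg/L.
DO = C_s − D = 8.35 − 5.621 = 2.729 mg/L.

DO ≈ 2.73 mg/L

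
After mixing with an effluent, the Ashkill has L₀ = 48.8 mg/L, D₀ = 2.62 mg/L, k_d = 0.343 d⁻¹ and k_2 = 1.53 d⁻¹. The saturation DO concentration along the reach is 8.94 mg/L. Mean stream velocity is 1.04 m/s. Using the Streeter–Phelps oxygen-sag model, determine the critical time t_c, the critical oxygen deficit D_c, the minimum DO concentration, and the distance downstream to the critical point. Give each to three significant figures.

At the critical point dD/dt = 0, so k_d L₀ e^(−k_d t) = k_2 D. Substituting D(t) from the Streeter–Phelps equation and solving for t gives
t_c = ln[(k_2/k_d)(1 − D₀(k_2−k_d)/(k_d L₀))] / (k_2−k_d).
Here k_2−k_d = 1.187 d⁻¹ and 1 − D₀(k_2−k_d)/(k_d L₀) = 1 − 2.62×1.187/(0.343×48.8) = 0.8142, so
t_c = ln(4.461 × 0.8142) / 1.187 = 1.290 / 1.187 = 1.087 d.
D_c = (k_d/k_2) L₀ e^(−k_d t_c) = (0.343/1.53) × 48.8 × e^(−0.343×1.087) = 0.2242 × 48.8 × 0.6889 = 7.536 mg/L.
Minimum DO = C_s − D_c = 8.94 − 7.536 = 1.404 mg/L.
x_c = v t_c = 1.04 m/s × 1.087 d × 86400 s/d = 97630 m ≈ 97.6 km.

t_c ≈ 1.09 d; D_c ≈ 7.54 mg/L; min DO ≈ 1.40 mg/L; x_c ≈ 97.6 km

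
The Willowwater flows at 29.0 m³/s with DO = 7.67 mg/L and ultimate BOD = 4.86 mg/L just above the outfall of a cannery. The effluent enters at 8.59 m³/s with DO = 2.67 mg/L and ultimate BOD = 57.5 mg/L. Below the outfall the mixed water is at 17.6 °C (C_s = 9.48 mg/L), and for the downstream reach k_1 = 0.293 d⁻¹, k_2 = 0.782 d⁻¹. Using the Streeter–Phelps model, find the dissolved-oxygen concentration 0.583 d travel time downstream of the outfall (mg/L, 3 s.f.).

DO ≈ 5.49 mg/L

Mixed DO = (29.0×7.67 + 8.59×2.67)/(29.0+8.59) = 245.4/37.59 = 6.527 mg/L.
Mixed L₀ = (29.0×4.86 + 8.59×57.5)/(37.59) = 634.9/37.59 = 16.89 mg/L.
Initial deficit D₀ = C_s − DO₀ = 9.48 − 6.527 = 2.953 mg/L.
D(0.583) = [0.293×16.89/(0.782−0.293)](e^(−0.293×0.583) − e^(−0.782×0.583)) + 2.953 e^(−0.782×0.583)
= 10.12 × (0.8430 − 0.6339) + 2.953 × 0.6339 = 3.988 mg/L.
DO = 9.48 − 3.988 = 5.492 mg/L.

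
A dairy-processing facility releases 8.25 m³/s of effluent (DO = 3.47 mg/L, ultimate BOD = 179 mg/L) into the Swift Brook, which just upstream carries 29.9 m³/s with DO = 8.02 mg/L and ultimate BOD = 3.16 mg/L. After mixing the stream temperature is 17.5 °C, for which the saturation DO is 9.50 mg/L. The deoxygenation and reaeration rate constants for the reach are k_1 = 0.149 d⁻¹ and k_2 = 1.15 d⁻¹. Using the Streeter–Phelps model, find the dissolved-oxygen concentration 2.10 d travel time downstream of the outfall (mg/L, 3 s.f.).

Mixed DO = (29.9×8.02 + 8.25×3.47)/(29.9+8.25) = 268.4/38.15 = 7.036 mg/L.
Mixed L₀ = (29.9×3.16 + 8.25×179)/(38.15) = 1571/38.15 = 41.19 mg/L.
Initial deficit D₀ = C_s − DO₀ = 9.50 − 7.036 = 2.464 mg/L.
D(2.10) = [0.149×41.19/(1.15−0.149)](e^(−0.149×2.10) − e^(−1.15×2.10)) + 2.464 e^(−1.15×2.10)
= 6.131 × (0.7313 − 0.08937) + 2.464 × 0.08937 = 4.156 mg/L.
DO = 9.50 − 4.156 = 5.344 mg/L.

DO ≈ 5.34 mg/L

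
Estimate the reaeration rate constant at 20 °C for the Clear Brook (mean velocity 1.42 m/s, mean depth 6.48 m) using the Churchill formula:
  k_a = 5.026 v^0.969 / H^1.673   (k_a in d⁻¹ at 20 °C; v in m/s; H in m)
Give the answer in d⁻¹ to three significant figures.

k_a = 5.026 × 1.42^0.969 / 6.48^1.673 = 5.026 × 1.405 / 22.79 = 0.3098 d⁻¹.

k_a ≈ 0.310 d⁻¹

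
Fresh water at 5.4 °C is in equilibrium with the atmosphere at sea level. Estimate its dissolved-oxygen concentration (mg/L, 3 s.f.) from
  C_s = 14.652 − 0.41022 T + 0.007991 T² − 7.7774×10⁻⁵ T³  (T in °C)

C_s = 14.652 − 0.41022×5.4 + 0.007991×5.4² − 7.7774×10⁻⁵×5.4³ = 12.66 mg/L.

C_s ≈ 12.7 mg/L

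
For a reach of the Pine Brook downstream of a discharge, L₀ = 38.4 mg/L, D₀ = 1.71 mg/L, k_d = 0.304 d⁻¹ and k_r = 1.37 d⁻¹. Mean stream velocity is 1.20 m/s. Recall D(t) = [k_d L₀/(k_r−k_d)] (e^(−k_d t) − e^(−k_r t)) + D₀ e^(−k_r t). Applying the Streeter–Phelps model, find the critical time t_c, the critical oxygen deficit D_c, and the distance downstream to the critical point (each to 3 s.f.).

t_c ≈ 1.25 d; D_c ≈ 5.82 mg/L; x_c ≈ 130 km

With k_r/k_d = 4.507 and 1 − D₀(k_r−k_d)/(k_d L₀) = 0.8438,
t_c = ln(4.507 × 0.8438) / (1.37 − 0.304) = ln(3.803) / 1.066 = 1.336/1.066 = 1.253 d.
D_c = (k_d/k_r) L₀ e^(−k_d t_c) = (0.304/1.37) × 38.4 × e^(−0.304×1.253) = 0.2219 × 38.4 × 0.6832 = 5.822 mg/L.
x_c = v t_c = 1.20 m/s × 1.253 d × 86400 s/d = 129900 m ≈ 130 km.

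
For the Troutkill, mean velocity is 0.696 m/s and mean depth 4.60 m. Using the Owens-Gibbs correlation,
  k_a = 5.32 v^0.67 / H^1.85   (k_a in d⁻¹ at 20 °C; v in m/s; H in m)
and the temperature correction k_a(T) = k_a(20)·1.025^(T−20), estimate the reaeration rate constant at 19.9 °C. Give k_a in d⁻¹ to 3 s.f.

k_a ≈ 0.247 d⁻¹

k_a(20) = 5.32 × 0.696^0.67 / 4.60^1.85 = 5.32 × 0.7844 / 16.83 = 0.2479 d⁻¹.
k_a(19.9) = 0.2479 × 1.025^(19.9−20) = 0.2479 × 0.9975 = 0.2473 d⁻¹.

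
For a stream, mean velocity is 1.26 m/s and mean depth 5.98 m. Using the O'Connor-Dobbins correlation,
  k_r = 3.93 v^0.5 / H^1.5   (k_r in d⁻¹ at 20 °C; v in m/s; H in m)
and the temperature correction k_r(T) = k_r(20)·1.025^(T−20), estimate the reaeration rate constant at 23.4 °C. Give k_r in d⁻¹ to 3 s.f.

k_r ≈ 0.328 d⁻¹

k_r(20) = 3.93 × 1.26^0.5 / 5.98^1.5 = 3.93 × 1.122 / 14.62 = 0.3017 d⁻¹.
k_r(23.4) = 0.3017 × 1.025^(23.4−20) = 0.3017 × 1.088 = 0.3281 d⁻¹.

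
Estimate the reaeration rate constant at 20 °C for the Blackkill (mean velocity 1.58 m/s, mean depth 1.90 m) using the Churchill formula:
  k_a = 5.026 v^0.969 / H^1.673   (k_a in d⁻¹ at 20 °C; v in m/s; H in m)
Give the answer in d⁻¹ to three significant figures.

k_a = 5.026 × 1.58^0.969 / 1.90^1.673 = 5.026 × 1.558 / 2.927 = 2.675 d⁻¹.

k_a ≈ 2.68 d⁻¹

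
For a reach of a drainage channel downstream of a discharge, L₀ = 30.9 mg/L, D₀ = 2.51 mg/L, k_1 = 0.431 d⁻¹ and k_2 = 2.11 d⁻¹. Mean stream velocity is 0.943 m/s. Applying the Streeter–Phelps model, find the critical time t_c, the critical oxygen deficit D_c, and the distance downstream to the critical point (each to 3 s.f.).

t_c ≈ 0.719 d; D_c ≈ 4.63 mg/L; x_c ≈ 58.6 km

At the critical point dD/dt = 0, so k_1 L₀ e^(−k_1 t) = k_2 D. Substituting D(t) from the Streeter–Phelps equation and solving for t gives
t_c = ln[(k_2/k_1)(1 − D₀(k_2−k_1)/(k_1 L₀))] / (k_2−k_1).
Here k_2−k_1 = 1.679 d⁻¹ and 1 − D₀(k_2−k_1)/(k_1 L₀) = 1 − 2.51×1.679/(0.431×30.9) = 0.6836, so
t_c = ln(4.896 × 0.6836) / 1.679 = 1.208 / 1.679 = 0.7194 d.
D_c = (k_1/k_2) L₀ e^(−k_1 t_c) = (0.431/2.11) × 30.9 × e^(−0.431×0.7194) = 0.2043 × 30.9 × 0.7334 = 4.629 mg/L.
x_c = v t_c = 0.943 m/s × 0.7194 d × 86400 s/d = 58610 m ≈ 58.6 km.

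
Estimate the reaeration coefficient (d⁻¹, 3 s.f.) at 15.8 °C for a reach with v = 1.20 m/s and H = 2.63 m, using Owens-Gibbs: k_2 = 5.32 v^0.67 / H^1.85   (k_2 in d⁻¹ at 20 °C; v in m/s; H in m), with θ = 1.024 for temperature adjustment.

k_2(20) = 5.32 × 1.20^0.67 / 2.63^1.85 = 5.32 × 1.130 / 5.983 = 1.005 d⁻¹.
k_2(15.8) = 1.005 × 1.024^(15.8−20) = 1.005 × 0.9052 = 0.9095 d⁻¹.

k_2 ≈ 0.909 d⁻¹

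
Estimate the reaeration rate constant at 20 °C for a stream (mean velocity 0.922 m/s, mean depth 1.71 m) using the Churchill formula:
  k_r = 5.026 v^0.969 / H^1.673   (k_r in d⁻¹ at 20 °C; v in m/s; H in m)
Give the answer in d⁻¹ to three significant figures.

k_r ≈ 1.89 d⁻¹

k_r = 5.026 × 0.922^0.969 / 1.71^1.673 = 5.026 × 0.9243 / 2.454 = 1.893 d⁻¹.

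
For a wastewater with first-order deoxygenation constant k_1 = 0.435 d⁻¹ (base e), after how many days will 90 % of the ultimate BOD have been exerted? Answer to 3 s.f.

t ≈ 5.29 d

y/L₀ = 1 − e^(−k_1 t) = 0.90 ⇒ e^(−k_1 t) = 0.100
t = −ln(0.100) / 0.435 = 2.303 / 0.435 = 5.293 d.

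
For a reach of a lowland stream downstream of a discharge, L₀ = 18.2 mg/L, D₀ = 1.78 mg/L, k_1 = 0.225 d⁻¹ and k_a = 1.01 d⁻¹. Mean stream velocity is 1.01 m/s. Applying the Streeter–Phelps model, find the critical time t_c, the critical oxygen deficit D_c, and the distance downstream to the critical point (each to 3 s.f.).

t_c ≈ 1.38 d; D_c ≈ 2.97 mg/L; x_c ≈ 121 km

t_c = [1/(k_a−k_1)] ln[(k_a/k_1)(1 − D₀(k_a−k_1)/(k_1 L₀))]
= [1/(1.01−0.225)] ln[(1.01/0.225)(1 − 1.78×0.7850/(0.225×18.2))]
= (1/0.7850) ln[4.489 × 0.6588] = 1.274 × ln(2.957) = 1.274 × 1.084 = 1.381 d.
L(t_c) = L₀ e^(−k_1 t_c) = 18.2 × 0.7329 = 13.34 mg/L, and at the critical point k_a D_c = k_1 L, so D_c = (0.225/1.01) × 13.34 = 2.971 mg/L.
x_c = v t_c = 1.01 m/s × 1.381 d × 86400 s/d = 120500 m ≈ 121 km.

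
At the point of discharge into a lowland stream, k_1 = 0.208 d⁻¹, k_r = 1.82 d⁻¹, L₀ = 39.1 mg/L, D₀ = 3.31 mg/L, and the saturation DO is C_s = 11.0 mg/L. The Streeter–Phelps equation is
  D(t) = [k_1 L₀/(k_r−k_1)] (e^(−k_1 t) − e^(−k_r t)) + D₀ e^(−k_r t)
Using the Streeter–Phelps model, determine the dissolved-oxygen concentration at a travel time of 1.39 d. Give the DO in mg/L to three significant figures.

DO ≈ 7.36 mg/L

k_1 L₀/(k_r−k_1) = 0.208×39.1/(1.82−0.208) = 8.133/1.612 = 5.045 mg/L.
e^(−k_1 t) = e^(−0.208×1.390) = 0.7489; e^(−k_r t) = e^(−1.82×1.390) = 0.07967.
D = 5.045 × (0.7489 − 0.07967) + 3.31 × 0.07967 = 3.376 + 0.2637 = 3.640 mg/L.
DO = C_s − D = 11.0 − 3.640 = 7.360 mg/L.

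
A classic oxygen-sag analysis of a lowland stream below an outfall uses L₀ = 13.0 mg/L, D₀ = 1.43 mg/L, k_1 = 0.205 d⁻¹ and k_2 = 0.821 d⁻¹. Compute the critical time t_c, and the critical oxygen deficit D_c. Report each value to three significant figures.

t_c ≈ 1.60 d; D_c ≈ 2.34 mg/L

With k_2/k_1 = 4.005 and 1 − D₀(k_2−k_1)/(k_1 L₀) = 0.6695,
t_c = ln(4.005 × 0.6695) / (0.821 − 0.205) = ln(2.681) / 0.6160 = 0.9862/0.6160 = 1.601 d.
D_c = (k_1/k_2) L₀ e^(−k_1 t_c) = (0.205/0.821) × 13.0 × e^(−0.205×1.601) = 0.2497 × 13.0 × 0.7202 = 2.338 mg/L.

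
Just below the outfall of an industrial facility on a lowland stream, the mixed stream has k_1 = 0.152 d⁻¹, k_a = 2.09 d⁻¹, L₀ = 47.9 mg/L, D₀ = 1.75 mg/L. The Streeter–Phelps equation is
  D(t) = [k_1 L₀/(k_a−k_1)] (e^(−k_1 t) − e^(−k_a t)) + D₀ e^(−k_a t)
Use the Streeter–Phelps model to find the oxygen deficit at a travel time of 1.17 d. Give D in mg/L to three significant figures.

k_1 L₀/(k_a−k_1) = 0.152×47.9/(2.09−0.152) = 7.281/1.938 = 3.757 mg/L.
e^(−k_1 t) = e^(−0.152×1.170) = 0.8371; e^(−k_a t) = e^(−2.09×1.170) = 0.08670.
D = 3.757 × (0.8371 − 0.08670) + 1.75 × 0.08670 = 2.819 + 0.1517 = 2.971 mg/L.

D ≈ 2.97 mg/L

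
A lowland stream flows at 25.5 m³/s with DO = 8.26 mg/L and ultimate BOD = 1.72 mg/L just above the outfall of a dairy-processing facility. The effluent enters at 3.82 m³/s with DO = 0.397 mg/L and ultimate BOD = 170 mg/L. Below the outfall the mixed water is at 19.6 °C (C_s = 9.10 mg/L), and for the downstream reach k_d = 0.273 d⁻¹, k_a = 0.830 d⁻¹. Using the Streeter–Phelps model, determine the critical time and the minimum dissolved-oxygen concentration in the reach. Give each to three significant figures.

Mixed DO = (25.5×8.26 + 3.82×0.397)/(25.5+3.82) = 212.1/29.32 = 7.236 mg/L.
Mixed L₀ = (25.5×1.72 + 3.82×170)/(29.32) = 693.3/29.32 = 23.64 mg/L.
Initial deficit D₀ = C_s − DO₀ = 9.10 − 7.236 = 1.864 mg/L.
t_c = (1/0.5570) ln[(0.830/0.273)(1 − 1.864×0.5570/(0.273×23.64))] = 1.795 × ln(2.551) = 1.681 d.
D_c = (0.273/0.830) × 23.64 × e^(−0.273×1.681) = 0.3289 × 23.64 × 0.6319 = 4.914 mg/L.
Minimum DO = 9.10 − 4.914 = 4.186 mg/L.

t_c ≈ 1.68 d; minimum DO ≈ 4.19 mg/L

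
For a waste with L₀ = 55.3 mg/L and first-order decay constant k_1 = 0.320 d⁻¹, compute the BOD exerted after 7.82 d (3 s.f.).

y ≈ 50.8 mg/L

y_t = L₀(1 − e^(−k_1 t)) = 55.3 × (1 − e^(−0.320×7.82))
= 55.3 × (1 − 0.08189) = 55.3 × 0.9181 = 50.77 mg/L.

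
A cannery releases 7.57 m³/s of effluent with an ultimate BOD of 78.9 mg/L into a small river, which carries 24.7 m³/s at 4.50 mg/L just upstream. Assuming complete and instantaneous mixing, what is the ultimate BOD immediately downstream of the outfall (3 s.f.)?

Flow-weighted mixing: C = (Q_r C_r + Q_w C_w)/(Q_r + Q_w)
= (24.7×4.50 + 7.57×78.9)/(24.7 + 7.57) = 708.4/32.27 = 21.95 mg/L.

22.0 mg/L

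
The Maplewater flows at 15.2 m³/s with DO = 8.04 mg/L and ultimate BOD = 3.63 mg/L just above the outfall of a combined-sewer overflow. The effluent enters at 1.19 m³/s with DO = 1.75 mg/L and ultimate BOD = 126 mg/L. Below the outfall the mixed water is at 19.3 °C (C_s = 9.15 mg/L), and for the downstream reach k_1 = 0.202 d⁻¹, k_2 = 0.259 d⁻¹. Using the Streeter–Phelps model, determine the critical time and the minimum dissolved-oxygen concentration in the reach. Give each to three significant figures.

t_c ≈ 3.73 d; minimum DO ≈ 4.56 mg/L

Mixed DO = (15.2×8.04 + 1.19×1.75)/(15.2+1.19) = 124.3/16.39 = 7.583 mg/L.
Mixed L₀ = (15.2×3.63 + 1.19×126)/(16.39) = 205.1/16.39 = 12.51 mg/L.
Initial deficit D₀ = C_s − DO₀ = 9.15 − 7.583 = 1.567 mg/L.
t_c = (1/0.05700) ln[(0.259/0.202)(1 − 1.567×0.05700/(0.202×12.51))] = 17.54 × ln(1.237) = 3.730 d.
D_c = (0.202/0.259) × 12.51 × e^(−0.202×3.730) = 0.7799 × 12.51 × 0.4708 = 4.595 mg/L.
Minimum DO = 9.15 − 4.595 = 4.555 mg/L.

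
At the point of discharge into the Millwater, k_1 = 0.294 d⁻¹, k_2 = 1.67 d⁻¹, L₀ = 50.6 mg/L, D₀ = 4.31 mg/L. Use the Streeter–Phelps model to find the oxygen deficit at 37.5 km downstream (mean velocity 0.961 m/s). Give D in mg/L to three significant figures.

D ≈ 6.41 mg/L

Travel time t = x/v = 37.5 km / (0.961 m/s) = 37500 m / 0.961 m/s = 39020 s = 0.4516 d.
k_1 L₀/(k_2−k_1) = 0.294×50.6/(1.67−0.294) = 14.88/1.376 = 10.81 mg/L.
e^(−k_1 t) = e^(−0.294×0.4516) = 0.8757; e^(−k_2 t) = e^(−1.67×0.4516) = 0.4704.
D = 10.81 × (0.8757 − 0.4704) + 4.31 × 0.4704 = 4.382 + 2.027 = 6.409 mg/L.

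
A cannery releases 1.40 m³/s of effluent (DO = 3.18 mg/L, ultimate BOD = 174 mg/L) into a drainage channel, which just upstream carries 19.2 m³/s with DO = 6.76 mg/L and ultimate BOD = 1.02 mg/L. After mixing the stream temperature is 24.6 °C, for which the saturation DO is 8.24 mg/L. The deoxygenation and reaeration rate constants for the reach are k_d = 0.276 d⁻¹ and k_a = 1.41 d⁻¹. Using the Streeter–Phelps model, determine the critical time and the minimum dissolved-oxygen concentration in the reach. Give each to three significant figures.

Mixed DO = (19.2×6.76 + 1.40×3.18)/(19.2+1.40) = 134.2/20.60 = 6.517 mg/L.
Mixed L₀ = (19.2×1.02 + 1.40×174)/(20.60) = 263.2/20.60 = 12.78 mg/L.
Initial deficit D₀ = C_s − DO₀ = 8.24 − 6.517 = 1.723 mg/L.
t_c = (1/1.134) ln[(1.41/0.276)(1 − 1.723×1.134/(0.276×12.78))] = 0.8818 × ln(2.277) = 0.7258 d.
D_c = (0.276/1.41) × 12.78 × e^(−0.276×0.7258) = 0.1957 × 12.78 × 0.8185 = 2.047 mg/L.
Minimum DO = 8.24 − 2.047 = 6.193 mg/L.

t_c ≈ 0.726 d; minimum DO ≈ 6.19 mg/L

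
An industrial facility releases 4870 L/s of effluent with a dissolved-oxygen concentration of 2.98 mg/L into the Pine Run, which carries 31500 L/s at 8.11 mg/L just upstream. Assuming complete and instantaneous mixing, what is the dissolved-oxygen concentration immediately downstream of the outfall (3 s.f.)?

7.42 mg/L

Flow-weighted mixing: C = (Q_r C_r + Q_w C_w)/(Q_r + Q_w)
= (31500×8.11 + 4870×2.98)/(31500 + 4870) = 270000/36370 = 7.423 mg/L.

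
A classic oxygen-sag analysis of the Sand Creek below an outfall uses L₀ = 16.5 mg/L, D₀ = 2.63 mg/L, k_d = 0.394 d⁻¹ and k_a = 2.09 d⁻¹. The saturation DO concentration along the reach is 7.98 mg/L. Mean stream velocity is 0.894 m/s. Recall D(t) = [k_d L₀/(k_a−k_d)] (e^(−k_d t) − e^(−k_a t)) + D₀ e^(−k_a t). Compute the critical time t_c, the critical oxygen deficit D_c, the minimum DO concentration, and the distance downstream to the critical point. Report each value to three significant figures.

With k_a/k_d = 5.305 and 1 − D₀(k_a−k_d)/(k_d L₀) = 0.3139,
t_c = ln(5.305 × 0.3139) / (2.09 − 0.394) = ln(1.665) / 1.696 = 0.5098/1.696 = 0.3006 d.
D_c = (k_d/k_a) L₀ e^(−k_d t_c) = (0.394/2.09) × 16.5 × e^(−0.394×0.3006) = 0.1885 × 16.5 × 0.8883 = 2.763 mg/L.
Minimum DO = C_s − D_c = 7.98 − 2.763 = 5.217 mg/L.
x_c = v t_c = 0.894 m/s × 0.3006 d × 86400 s/d = 23220 m ≈ 23.2 km.

t_c ≈ 0.301 d; D_c ≈ 2.76 mg/L; min DO ≈ 5.22 mg/L; x_c ≈ 23.2 km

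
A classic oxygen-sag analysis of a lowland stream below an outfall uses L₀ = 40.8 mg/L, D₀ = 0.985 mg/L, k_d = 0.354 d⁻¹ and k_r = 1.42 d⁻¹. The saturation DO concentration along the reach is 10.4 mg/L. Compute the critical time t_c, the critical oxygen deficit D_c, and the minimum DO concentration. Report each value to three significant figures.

At the critical point dD/dt = 0, so k_d L₀ e^(−k_d t) = k_r D. Substituting D(t) from the Streeter–Phelps equation and solving for t gives
t_c = ln[(k_r/k_d)(1 − D₀(k_r−k_d)/(k_d L₀))] / (k_r−k_d).
Here k_r−k_d = 1.066 d⁻¹ and 1 − D₀(k_r−k_d)/(k_d L₀) = 1 − 0.985×1.066/(0.354×40.8) = 0.9273, so
t_c = ln(4.011 × 0.9273) / 1.066 = 1.314 / 1.066 = 1.232 d.
D_c = (k_d/k_r) L₀ e^(−k_d t_c) = (0.354/1.42) × 40.8 × e^(−0.354×1.232) = 0.2493 × 40.8 × 0.6465 = 6.575 mg/L.
Minimum DO = C_s − D_c = 10.4 − 6.575 = 3.825 mg/L.

t_c ≈ 1.23 d; D_c ≈ 6.58 mg/L; min DO ≈ 3.82 mg/L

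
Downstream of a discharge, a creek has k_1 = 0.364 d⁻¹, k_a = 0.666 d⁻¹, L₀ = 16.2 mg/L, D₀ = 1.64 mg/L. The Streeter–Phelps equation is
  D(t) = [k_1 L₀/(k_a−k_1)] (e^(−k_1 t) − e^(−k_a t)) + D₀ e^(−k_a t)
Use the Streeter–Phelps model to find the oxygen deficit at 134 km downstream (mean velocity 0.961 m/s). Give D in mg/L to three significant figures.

Travel time t = x/v = 134 km / (0.961 m/s) = 134000 m / 0.961 m/s = 139400 s = 1.614 d.
k_1 L₀/(k_a−k_1) = 0.364×16.2/(0.666−0.364) = 5.897/0.3020 = 19.53 mg/L.
e^(−k_1 t) = e^(−0.364×1.614) = 0.5557; e^(−k_a t) = e^(−0.666×1.614) = 0.3414.
D = 19.53 × (0.5557 − 0.3414) + 1.64 × 0.3414 = 4.186 + 0.5598 = 4.746 mg/L.

D ≈ 4.75 mg/L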